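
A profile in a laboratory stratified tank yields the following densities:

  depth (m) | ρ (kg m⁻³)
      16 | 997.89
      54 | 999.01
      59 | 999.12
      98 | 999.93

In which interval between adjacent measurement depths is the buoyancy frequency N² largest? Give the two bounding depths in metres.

16–54 m

Compute the density gradient over each adjacent pair:
  16–54 m: Δρ/Δz = 1.12/38 = 0.029 kg m⁻⁴
  54–59 m: Δρ/Δz = 0.11/5 = 0.022 kg m⁻⁴
  59–98 m: Δρ/Δz = 0.81/39 = 0.021 kg m⁻⁴
The largest gradient is in the 16–54 m interval — the pycnocline.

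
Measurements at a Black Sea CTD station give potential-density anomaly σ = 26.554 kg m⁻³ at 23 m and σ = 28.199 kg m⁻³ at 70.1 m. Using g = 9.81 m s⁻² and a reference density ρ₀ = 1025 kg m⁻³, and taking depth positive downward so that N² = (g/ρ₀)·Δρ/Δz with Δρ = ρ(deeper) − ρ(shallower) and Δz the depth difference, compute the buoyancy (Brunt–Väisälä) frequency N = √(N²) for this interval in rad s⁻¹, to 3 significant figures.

0.0183 rad s⁻¹

Δρ = 1028.199 − 1026.554 = 1.645 kg m⁻³ over Δz = 70.1 − 23 = 47.1 m.
N² = (9.81/1025) × (1.645/47.1) = 3.3426 × 10⁻⁴ s⁻².
N = √(3.3426 × 10⁻⁴) = 0.018283 rad s⁻¹ ≈ 0.0183 rad s⁻¹.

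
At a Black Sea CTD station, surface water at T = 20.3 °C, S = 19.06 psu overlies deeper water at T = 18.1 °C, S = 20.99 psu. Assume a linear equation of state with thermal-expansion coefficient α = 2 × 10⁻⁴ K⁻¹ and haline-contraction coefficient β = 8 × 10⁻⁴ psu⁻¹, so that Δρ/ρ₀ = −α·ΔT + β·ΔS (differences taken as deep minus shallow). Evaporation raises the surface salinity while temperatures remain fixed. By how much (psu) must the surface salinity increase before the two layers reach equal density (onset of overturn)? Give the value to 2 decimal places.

Neutral buoyancy requires −α(T_deep − T_surf) + β(S_deep − S_surf′) = 0.
S_surf′ = S_deep − (α/β)·ΔT = 20.99 − (2 × 10⁻⁴/8 × 10⁻⁴)·(-2.2) = 21.5400 psu.
Increase required: 21.5400 − 19.06 = 2.4800 psu.

2.48 psu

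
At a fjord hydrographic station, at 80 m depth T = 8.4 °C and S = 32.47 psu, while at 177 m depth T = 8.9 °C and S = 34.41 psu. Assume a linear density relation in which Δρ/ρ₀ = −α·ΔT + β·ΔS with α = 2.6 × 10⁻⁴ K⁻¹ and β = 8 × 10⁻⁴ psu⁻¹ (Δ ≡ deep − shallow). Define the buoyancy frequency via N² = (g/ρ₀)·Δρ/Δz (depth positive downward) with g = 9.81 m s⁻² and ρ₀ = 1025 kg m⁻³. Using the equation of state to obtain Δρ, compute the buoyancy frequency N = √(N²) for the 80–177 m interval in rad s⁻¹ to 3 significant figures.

0.0120 rad s⁻¹

ΔT = +0.5 K, ΔS = +1.94 psu (deep − shallow).
Δρ/ρ₀ = −αΔT + βΔS = -1.30 × 10⁻⁴ + 1.552 × 10⁻³ = 1.422 × 10⁻³, so Δρ ≈ 1.458 kg m⁻³.
N² = (g/ρ₀)·Δρ/Δz = g·(Δρ/ρ₀)/Δz = 9.81 × 1.422 × 10⁻³ / 97 = 1.4381 × 10⁻⁴ s⁻².
N = √(1.4381 × 10⁻⁴) = 0.011992 rad s⁻¹ ≈ 0.0120 rad s⁻¹.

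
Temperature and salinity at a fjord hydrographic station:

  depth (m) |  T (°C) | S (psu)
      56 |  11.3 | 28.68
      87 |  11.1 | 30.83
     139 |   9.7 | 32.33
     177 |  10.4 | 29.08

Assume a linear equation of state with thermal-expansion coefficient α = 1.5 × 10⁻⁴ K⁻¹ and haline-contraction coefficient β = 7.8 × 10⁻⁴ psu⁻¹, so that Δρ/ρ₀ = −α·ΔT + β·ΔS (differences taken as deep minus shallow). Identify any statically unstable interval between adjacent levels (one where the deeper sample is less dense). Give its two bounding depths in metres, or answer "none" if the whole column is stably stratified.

139–177 m

Evaluate Δρ/ρ₀ = −αΔT + βΔS across each adjacent pair:
  56–87 m: −αΔT+βΔS = −(1.5 × 10⁻⁴)(-0.2)+(7.8 × 10⁻⁴)(+2.15) = 1.7 × 10⁻³ → stable
  87–139 m: −αΔT+βΔS = −(1.5 × 10⁻⁴)(-1.4)+(7.8 × 10⁻⁴)(+1.50) = 1.4 × 10⁻³ → stable
  139–177 m: −αΔT+βΔS = −(1.5 × 10⁻⁴)(+0.7)+(7.8 × 10⁻⁴)(-3.25) = -2.6 × 10⁻³ → UNSTABLE
The 139–177 m interval has Δρ < 0: lighter water underlies denser water.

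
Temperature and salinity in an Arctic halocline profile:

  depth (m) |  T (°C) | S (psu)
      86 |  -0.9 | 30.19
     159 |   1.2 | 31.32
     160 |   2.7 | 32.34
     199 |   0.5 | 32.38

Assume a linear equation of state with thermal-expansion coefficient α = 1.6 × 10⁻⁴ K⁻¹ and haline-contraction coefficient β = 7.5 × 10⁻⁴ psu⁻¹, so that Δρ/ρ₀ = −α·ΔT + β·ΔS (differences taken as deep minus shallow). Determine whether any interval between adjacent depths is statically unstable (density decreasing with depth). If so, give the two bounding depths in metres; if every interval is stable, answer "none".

none

Evaluate Δρ/ρ₀ = −αΔT + βΔS across each adjacent pair:
  86–159 m: −αΔT+βΔS = −(1.6 × 10⁻⁴)(+2.1)+(7.5 × 10⁻⁴)(+1.13) = 5.1 × 10⁻⁴ → stable
  159–160 m: −αΔT+βΔS = −(1.6 × 10⁻⁴)(+1.5)+(7.5 × 10⁻⁴)(+1.02) = 5.3 × 10⁻⁴ → stable
  160–199 m: −αΔT+βΔS = −(1.6 × 10⁻⁴)(-2.2)+(7.5 × 10⁻⁴)(+0.04) = 3.8 × 10⁻⁴ → stable
Every interval has Δρ > 0: the column is stably stratified throughout.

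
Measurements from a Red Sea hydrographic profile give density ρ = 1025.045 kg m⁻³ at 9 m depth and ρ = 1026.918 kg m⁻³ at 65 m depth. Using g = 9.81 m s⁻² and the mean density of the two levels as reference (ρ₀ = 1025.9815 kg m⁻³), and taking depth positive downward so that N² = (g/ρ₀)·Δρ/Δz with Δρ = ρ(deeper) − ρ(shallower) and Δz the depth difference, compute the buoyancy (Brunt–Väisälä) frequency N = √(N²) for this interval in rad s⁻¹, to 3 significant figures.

Δρ = 1026.918 − 1025.045 = 1.873 kg m⁻³ over Δz = 65 − 9 = 56 m.
N² = (9.81/1025.9815) × (1.873/56) = 3.1980 × 10⁻⁴ s⁻².
N = √(3.1980 × 10⁻⁴) = 0.017883 rad s⁻¹ ≈ 0.0179 rad s⁻¹.

0.0179 rad s⁻¹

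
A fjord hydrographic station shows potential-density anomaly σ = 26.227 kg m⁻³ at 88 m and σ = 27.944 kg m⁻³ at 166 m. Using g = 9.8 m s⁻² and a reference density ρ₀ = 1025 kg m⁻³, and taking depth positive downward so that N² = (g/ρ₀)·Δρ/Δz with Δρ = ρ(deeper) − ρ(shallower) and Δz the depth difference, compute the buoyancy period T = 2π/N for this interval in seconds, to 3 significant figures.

433 s

Δρ = 1027.944 − 1026.227 = 1.717 kg m⁻³ over Δz = 166 − 88 = 78 m.
N² = (9.8/1025) × (1.717/78) = 2.1046 × 10⁻⁴ s⁻².
N = √(2.1046 × 10⁻⁴) = 0.014507 rad s⁻¹, so T = 2π/N = 433.11 s ≈ 433 s.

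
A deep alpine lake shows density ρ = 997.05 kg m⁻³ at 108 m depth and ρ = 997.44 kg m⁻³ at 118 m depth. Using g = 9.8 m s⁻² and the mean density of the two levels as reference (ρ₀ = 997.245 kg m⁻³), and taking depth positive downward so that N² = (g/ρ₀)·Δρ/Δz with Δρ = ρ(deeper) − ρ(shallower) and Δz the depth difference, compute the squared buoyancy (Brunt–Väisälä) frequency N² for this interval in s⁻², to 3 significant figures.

3.83 × 10⁻⁴ s⁻²

Δρ = 997.44 − 997.05 = 0.39 kg m⁻³ over Δz = 118 − 108 = 10 m.
N² = (9.8/997.245) × (0.39/10) = 3.8326 × 10⁻⁴ s⁻² ≈ 3.83 × 10⁻⁴ s⁻².
A positive N² confirms static stability across the interval.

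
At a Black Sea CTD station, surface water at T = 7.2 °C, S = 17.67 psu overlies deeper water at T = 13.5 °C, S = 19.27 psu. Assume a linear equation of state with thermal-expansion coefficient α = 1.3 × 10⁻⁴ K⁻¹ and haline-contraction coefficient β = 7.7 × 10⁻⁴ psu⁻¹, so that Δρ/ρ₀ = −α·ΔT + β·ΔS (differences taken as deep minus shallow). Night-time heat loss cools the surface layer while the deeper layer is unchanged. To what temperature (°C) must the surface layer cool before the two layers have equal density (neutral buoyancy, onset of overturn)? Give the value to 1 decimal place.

4.0 °C

Neutral buoyancy requires Δρ = 0, i.e. −α(T_deep − T_surf′) + β(S_deep − S_surf) = 0.
T_surf′ = T_deep − (β/α)·ΔS = 13.5 − (7.7 × 10⁻⁴/1.3 × 10⁻⁴)·(+1.60) = 4.023 °C.
Cooling required: 7.2 − (4.023) = 3.177 °C.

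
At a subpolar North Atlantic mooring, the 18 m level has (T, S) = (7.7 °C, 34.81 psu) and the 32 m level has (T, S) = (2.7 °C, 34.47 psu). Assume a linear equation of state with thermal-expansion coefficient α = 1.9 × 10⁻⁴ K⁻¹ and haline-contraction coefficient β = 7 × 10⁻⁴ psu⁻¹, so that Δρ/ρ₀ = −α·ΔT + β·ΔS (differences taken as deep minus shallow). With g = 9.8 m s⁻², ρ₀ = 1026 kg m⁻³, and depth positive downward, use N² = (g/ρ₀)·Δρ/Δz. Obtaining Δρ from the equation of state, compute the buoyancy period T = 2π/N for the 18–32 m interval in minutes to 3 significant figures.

ΔT = -5.0 K, ΔS = -0.34 psu (deep − shallow).
Δρ/ρ₀ = −αΔT + βΔS = 9.50 × 10⁻⁴ − 2.38 × 10⁻⁴ = 7.12 × 10⁻⁴, so Δρ ≈ 0.7305 kg m⁻³.
N² = (g/ρ₀)·Δρ/Δz = g·(Δρ/ρ₀)/Δz = 9.8 × 7.12 × 10⁻⁴ / 14 = 4.9840 × 10⁻⁴ s⁻².
N = √(4.9840 × 10⁻⁴) = 0.022325 rad s⁻¹ → T = 2π/N = 281.44 s = 4.6907 min ≈ 4.69 min.

4.69 min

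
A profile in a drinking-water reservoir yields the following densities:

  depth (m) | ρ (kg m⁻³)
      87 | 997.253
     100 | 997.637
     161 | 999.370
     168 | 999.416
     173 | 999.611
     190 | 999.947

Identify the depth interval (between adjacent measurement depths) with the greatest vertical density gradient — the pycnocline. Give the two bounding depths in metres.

Compute the density gradient over each adjacent pair:
  87–100 m: Δρ/Δz = 0.384/13 = 0.030 kg m⁻⁴
  100–161 m: Δρ/Δz = 1.733/61 = 0.028 kg m⁻⁴
  161–168 m: Δρ/Δz = 0.046/7 = 6.6 × 10⁻³ kg m⁻⁴
  168–173 m: Δρ/Δz = 0.195/5 = 0.039 kg m⁻⁴
  173–190 m: Δρ/Δz = 0.336/17 = 0.020 kg m⁻⁴
The largest gradient is in the 168–173 m interval — the pycnocline.

168–173 m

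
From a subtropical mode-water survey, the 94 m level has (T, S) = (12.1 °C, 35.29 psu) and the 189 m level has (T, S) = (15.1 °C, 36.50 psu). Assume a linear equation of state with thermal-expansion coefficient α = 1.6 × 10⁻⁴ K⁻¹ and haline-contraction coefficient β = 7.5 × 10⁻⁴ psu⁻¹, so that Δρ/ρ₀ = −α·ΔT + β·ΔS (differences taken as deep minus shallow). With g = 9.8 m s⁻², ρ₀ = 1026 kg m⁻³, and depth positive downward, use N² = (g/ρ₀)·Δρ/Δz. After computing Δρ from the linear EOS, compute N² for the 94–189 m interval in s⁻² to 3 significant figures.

4.41 × 10⁻⁵ s⁻²

ΔT = +3.0 K, ΔS = +1.21 psu (deep − shallow).
Δρ/ρ₀ = −αΔT + βΔS = -4.80 × 10⁻⁴ + 9.075 × 10⁻⁴ = 4.275 × 10⁻⁴, so Δρ ≈ 0.4386 kg m⁻³.
N² = (g/ρ₀)·Δρ/Δz = g·(Δρ/ρ₀)/Δz = 9.8 × 4.275 × 10⁻⁴ / 95 = 4.4100 × 10⁻⁵ s⁻² ≈ 4.41 × 10⁻⁵ s⁻².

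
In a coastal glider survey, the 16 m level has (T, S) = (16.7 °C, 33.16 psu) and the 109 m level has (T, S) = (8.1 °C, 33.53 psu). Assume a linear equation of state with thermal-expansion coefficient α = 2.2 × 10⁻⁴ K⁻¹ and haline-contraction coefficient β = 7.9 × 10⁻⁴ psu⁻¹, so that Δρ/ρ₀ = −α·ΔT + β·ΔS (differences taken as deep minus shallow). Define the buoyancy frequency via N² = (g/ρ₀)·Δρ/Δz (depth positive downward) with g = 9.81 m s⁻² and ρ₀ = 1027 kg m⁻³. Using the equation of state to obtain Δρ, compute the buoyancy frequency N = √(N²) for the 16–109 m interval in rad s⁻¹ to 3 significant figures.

ΔT = -8.6 K, ΔS = +0.37 psu (deep − shallow).
Δρ/ρ₀ = −αΔT + βΔS = 1.892 × 10⁻³ + 2.923 × 10⁻⁴ = 2.1843 × 10⁻³, so Δρ ≈ 2.243 kg m⁻³.
N² = (g/ρ₀)·Δρ/Δz = g·(Δρ/ρ₀)/Δz = 9.81 × 2.1843 × 10⁻³ / 93 = 2.3041 × 10⁻⁴ s⁻².
N = √(2.3041 × 10⁻⁴) = 0.015179 rad s⁻¹ ≈ 0.0152 rad s⁻¹.

0.0152 rad s⁻¹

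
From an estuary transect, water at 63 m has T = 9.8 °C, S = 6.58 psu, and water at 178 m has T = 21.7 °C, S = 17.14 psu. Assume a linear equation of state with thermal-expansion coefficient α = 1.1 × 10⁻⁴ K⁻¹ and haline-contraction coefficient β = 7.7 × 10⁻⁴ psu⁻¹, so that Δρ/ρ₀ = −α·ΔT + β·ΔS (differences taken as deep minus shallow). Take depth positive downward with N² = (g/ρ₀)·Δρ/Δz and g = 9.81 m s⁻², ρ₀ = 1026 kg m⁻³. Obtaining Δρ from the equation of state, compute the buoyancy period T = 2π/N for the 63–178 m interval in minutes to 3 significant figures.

4.34 min

ΔT = +11.9 K, ΔS = +10.56 psu (deep − shallow).
Δρ/ρ₀ = −αΔT + βΔS = -1.309 × 10⁻³ + 8.1312 × 10⁻³ = 6.8222 × 10⁻³, so Δρ ≈ 7.000 kg m⁻³.
N² = (g/ρ₀)·Δρ/Δz = g·(Δρ/ρ₀)/Δz = 9.81 × 6.8222 × 10⁻³ / 115 = 5.8196 × 10⁻⁴ s⁻².
N = √(5.8196 × 10⁻⁴) = 0.024124 rad s⁻¹ → T = 2π/N = 260.45 s = 4.3408 min ≈ 4.34 min.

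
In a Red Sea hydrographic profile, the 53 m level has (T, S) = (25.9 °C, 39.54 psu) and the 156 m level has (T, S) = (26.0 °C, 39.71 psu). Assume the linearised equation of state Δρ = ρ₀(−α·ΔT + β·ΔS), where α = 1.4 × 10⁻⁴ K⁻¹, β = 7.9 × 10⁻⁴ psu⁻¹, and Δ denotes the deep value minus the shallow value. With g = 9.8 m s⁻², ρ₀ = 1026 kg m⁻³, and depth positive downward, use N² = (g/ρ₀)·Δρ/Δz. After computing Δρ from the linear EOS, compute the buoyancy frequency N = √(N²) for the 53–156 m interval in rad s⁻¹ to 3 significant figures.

ΔT = +0.1 K, ΔS = +0.17 psu (deep − shallow).
Δρ/ρ₀ = −αΔT + βΔS = -1.40 × 10⁻⁵ + 1.343 × 10⁻⁴ = 1.203 × 10⁻⁴, so Δρ ≈ 0.1234 kg m⁻³.
N² = (g/ρ₀)·Δρ/Δz = g·(Δρ/ρ₀)/Δz = 9.8 × 1.203 × 10⁻⁴ / 103 = 1.1446 × 10⁻⁵ s⁻².
N = √(1.1446 × 10⁻⁵) = 3.3832 × 10⁻³ rad s⁻¹ ≈ 3.38 × 10⁻³ rad s⁻¹.

3.38 × 10⁻³ rad s⁻¹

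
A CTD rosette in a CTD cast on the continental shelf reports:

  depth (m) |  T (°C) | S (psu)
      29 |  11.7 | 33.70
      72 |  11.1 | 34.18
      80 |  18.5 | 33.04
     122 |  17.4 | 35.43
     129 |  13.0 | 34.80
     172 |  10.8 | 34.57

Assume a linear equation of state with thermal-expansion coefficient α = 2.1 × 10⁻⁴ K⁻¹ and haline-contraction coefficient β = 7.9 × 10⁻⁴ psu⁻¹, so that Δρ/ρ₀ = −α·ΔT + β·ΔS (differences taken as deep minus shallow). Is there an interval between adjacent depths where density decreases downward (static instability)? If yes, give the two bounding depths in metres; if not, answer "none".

72–80 m

Evaluate Δρ/ρ₀ = −αΔT + βΔS across each adjacent pair:
  29–72 m: −αΔT+βΔS = −(2.1 × 10⁻⁴)(-0.6)+(7.9 × 10⁻⁴)(+0.48) = 5.1 × 10⁻⁴ → stable
  72–80 m: −αΔT+βΔS = −(2.1 × 10⁻⁴)(+7.4)+(7.9 × 10⁻⁴)(-1.14) = -2.5 × 10⁻³ → UNSTABLE
  80–122 m: −αΔT+βΔS = −(2.1 × 10⁻⁴)(-1.1)+(7.9 × 10⁻⁴)(+2.39) = 2.1 × 10⁻³ → stable
  122–129 m: −αΔT+βΔS = −(2.1 × 10⁻⁴)(-4.4)+(7.9 × 10⁻⁴)(-0.63) = 4.3 × 10⁻⁴ → stable
  129–172 m: −αΔT+βΔS = −(2.1 × 10⁻⁴)(-2.2)+(7.9 × 10⁻⁴)(-0.23) = 2.8 × 10⁻⁴ → stable
The 72–80 m interval has Δρ < 0: lighter water underlies denser water.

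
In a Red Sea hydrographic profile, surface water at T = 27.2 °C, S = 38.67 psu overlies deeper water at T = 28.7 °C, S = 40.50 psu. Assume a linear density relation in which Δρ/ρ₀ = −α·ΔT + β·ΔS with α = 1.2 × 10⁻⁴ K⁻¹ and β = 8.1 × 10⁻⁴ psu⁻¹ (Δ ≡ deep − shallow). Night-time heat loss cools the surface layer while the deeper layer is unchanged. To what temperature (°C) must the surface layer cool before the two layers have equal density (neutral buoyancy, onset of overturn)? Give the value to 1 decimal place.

16.3 °C

Neutral buoyancy requires Δρ = 0, i.e. −α(T_deep − T_surf′) + β(S_deep − S_surf) = 0.
T_surf′ = T_deep − (β/α)·ΔS = 28.7 − (8.1 × 10⁻⁴/1.2 × 10⁻⁴)·(+1.83) = 16.348 °C.
Cooling required: 27.2 − (16.348) = 10.852 °C.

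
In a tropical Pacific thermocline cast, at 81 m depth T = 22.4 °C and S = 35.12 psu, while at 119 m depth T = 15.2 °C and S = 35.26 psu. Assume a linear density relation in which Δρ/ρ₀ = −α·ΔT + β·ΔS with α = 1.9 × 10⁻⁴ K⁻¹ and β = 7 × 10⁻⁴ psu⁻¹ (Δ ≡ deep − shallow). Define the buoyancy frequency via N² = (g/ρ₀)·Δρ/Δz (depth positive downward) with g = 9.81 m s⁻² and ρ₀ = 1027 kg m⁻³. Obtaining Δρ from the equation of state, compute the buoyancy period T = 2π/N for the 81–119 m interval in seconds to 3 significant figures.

ΔT = -7.2 K, ΔS = +0.14 psu (deep − shallow).
Δρ/ρ₀ = −αΔT + βΔS = 1.368 × 10⁻³ + 9.80 × 10⁻⁵ = 1.466 × 10⁻³, so Δρ ≈ 1.506 kg m⁻³.
N² = (g/ρ₀)·Δρ/Δz = g·(Δρ/ρ₀)/Δz = 9.81 × 1.466 × 10⁻³ / 38 = 3.7846 × 10⁻⁴ s⁻².
N = √(3.7846 × 10⁻⁴) = 0.019454 rad s⁻¹ → T = 2π/N = 322.98 s ≈ 323 s.

323 s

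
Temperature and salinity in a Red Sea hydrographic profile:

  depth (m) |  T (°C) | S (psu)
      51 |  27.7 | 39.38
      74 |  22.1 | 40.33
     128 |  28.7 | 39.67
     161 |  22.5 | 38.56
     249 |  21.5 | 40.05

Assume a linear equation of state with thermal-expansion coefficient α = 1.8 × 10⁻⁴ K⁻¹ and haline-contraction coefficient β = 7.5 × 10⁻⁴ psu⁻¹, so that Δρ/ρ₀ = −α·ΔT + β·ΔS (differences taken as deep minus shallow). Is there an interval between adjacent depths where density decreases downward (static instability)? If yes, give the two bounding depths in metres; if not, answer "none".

Evaluate Δρ/ρ₀ = −αΔT + βΔS across each adjacent pair:
  51–74 m: −αΔT+βΔS = −(1.8 × 10⁻⁴)(-5.6)+(7.5 × 10⁻⁴)(+0.95) = 1.7 × 10⁻³ → stable
  74–128 m: −αΔT+βΔS = −(1.8 × 10⁻⁴)(+6.6)+(7.5 × 10⁻⁴)(-0.66) = -1.7 × 10⁻³ → UNSTABLE
  128–161 m: −αΔT+βΔS = −(1.8 × 10⁻⁴)(-6.2)+(7.5 × 10⁻⁴)(-1.11) = 2.8 × 10⁻⁴ → stable
  161–249 m: −αΔT+βΔS = −(1.8 × 10⁻⁴)(-1.0)+(7.5 × 10⁻⁴)(+1.49) = 1.3 × 10⁻³ → stable
The 74–128 m interval has Δρ < 0: lighter water underlies denser water.

74–128 m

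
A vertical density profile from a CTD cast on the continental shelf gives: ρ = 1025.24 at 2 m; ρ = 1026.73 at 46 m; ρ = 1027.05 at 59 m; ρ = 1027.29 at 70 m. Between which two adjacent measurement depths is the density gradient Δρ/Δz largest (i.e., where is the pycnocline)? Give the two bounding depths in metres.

2–46 m

Compute the density gradient over each adjacent pair:
  2–46 m: Δρ/Δz = 1.49/44 = 0.034 kg m⁻⁴
  46–59 m: Δρ/Δz = 0.32/13 = 0.025 kg m⁻⁴
  59–70 m: Δρ/Δz = 0.24/11 = 0.022 kg m⁻⁴
The largest gradient is in the 2–46 m interval — the pycnocline.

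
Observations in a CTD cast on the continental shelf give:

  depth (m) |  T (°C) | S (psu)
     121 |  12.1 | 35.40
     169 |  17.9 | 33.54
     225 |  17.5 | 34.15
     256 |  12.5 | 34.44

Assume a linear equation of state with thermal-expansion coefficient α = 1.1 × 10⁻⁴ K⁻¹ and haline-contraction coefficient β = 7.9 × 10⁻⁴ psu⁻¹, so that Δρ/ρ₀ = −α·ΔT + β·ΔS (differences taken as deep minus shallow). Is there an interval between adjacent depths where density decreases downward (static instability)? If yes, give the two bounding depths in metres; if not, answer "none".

121–169 m

Evaluate Δρ/ρ₀ = −αΔT + βΔS across each adjacent pair:
  121–169 m: −αΔT+βΔS = −(1.1 × 10⁻⁴)(+5.8)+(7.9 × 10⁻⁴)(-1.86) = -2.1 × 10⁻³ → UNSTABLE
  169–225 m: −αΔT+βΔS = −(1.1 × 10⁻⁴)(-0.4)+(7.9 × 10⁻⁴)(+0.61) = 5.3 × 10⁻⁴ → stable
  225–256 m: −αΔT+βΔS = −(1.1 × 10⁻⁴)(-5.0)+(7.9 × 10⁻⁴)(+0.29) = 7.8 × 10⁻⁴ → stable
The 121–169 m interval has Δρ < 0: lighter water underlies denser water.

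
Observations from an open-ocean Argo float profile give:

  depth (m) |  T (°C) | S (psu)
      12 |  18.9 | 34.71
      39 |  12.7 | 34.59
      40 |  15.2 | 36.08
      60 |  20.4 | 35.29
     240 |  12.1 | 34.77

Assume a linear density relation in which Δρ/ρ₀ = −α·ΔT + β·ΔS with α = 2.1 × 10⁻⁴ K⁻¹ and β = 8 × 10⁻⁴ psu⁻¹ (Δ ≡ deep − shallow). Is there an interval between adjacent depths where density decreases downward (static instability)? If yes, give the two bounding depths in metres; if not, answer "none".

40–60 m

Evaluate Δρ/ρ₀ = −αΔT + βΔS across each adjacent pair:
  12–39 m: −αΔT+βΔS = −(2.1 × 10⁻⁴)(-6.2)+(8 × 10⁻⁴)(-0.12) = 1.2 × 10⁻³ → stable
  39–40 m: −αΔT+βΔS = −(2.1 × 10⁻⁴)(+2.5)+(8 × 10⁻⁴)(+1.49) = 6.7 × 10⁻⁴ → stable
  40–60 m: −αΔT+βΔS = −(2.1 × 10⁻⁴)(+5.2)+(8 × 10⁻⁴)(-0.79) = -1.7 × 10⁻³ → UNSTABLE
  60–240 m: −αΔT+βΔS = −(2.1 × 10⁻⁴)(-8.3)+(8 × 10⁻⁴)(-0.52) = 1.3 × 10⁻³ → stable
The 40–60 m interval has Δρ < 0: lighter water underlies denser water.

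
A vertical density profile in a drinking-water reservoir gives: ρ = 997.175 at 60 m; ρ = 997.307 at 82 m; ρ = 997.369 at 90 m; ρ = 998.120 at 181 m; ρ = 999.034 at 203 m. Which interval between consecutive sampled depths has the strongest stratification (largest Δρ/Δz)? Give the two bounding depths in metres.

Compute the density gradient over each adjacent pair:
  60–82 m: Δρ/Δz = 0.132/22 = 6.0 × 10⁻³ kg m⁻⁴
  82–90 m: Δρ/Δz = 0.062/8 = 7.7 × 10⁻³ kg m⁻⁴
  90–181 m: Δρ/Δz = 0.751/91 = 8.3 × 10⁻³ kg m⁻⁴
  181–203 m: Δρ/Δz = 0.914/22 = 0.042 kg m⁻⁴
The largest gradient is in the 181–203 m interval — the pycnocline.

181–203 m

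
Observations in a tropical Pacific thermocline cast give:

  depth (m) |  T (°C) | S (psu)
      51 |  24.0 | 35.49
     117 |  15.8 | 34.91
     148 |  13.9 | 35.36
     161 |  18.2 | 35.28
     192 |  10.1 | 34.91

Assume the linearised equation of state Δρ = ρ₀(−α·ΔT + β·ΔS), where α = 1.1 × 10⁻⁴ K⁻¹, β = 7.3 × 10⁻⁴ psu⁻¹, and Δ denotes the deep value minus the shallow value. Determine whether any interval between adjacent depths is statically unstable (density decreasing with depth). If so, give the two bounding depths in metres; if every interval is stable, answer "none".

Evaluate Δρ/ρ₀ = −αΔT + βΔS across each adjacent pair:
  51–117 m: −αΔT+βΔS = −(1.1 × 10⁻⁴)(-8.2)+(7.3 × 10⁻⁴)(-0.58) = 4.8 × 10⁻⁴ → stable
  117–148 m: −αΔT+βΔS = −(1.1 × 10⁻⁴)(-1.9)+(7.3 × 10⁻⁴)(+0.45) = 5.4 × 10⁻⁴ → stable
  148–161 m: −αΔT+βΔS = −(1.1 × 10⁻⁴)(+4.3)+(7.3 × 10⁻⁴)(-0.08) = -5.3 × 10⁻⁴ → UNSTABLE
  161–192 m: −αΔT+βΔS = −(1.1 × 10⁻⁴)(-8.1)+(7.3 × 10⁻⁴)(-0.37) = 6.2 × 10⁻⁴ → stable
The 148–161 m interval has Δρ < 0: lighter water underlies denser water.

148–161 m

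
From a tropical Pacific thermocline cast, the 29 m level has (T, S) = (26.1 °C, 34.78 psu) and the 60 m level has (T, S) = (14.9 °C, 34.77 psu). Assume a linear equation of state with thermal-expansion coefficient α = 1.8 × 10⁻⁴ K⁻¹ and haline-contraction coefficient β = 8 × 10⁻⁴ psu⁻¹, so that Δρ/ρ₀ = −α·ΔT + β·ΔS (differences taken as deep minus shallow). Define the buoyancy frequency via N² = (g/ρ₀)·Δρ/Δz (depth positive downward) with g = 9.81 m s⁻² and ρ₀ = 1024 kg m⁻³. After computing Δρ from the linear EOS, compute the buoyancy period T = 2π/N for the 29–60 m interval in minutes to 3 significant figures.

4.15 min

ΔT = -11.2 K, ΔS = -0.01 psu (deep − shallow).
Δρ/ρ₀ = −αΔT + βΔS = 2.016 × 10⁻³ − 8.00 × 10⁻⁶ = 2.008 × 10⁻³, so Δρ ≈ 2.056 kg m⁻³.
N² = (g/ρ₀)·Δρ/Δz = g·(Δρ/ρ₀)/Δz = 9.81 × 2.008 × 10⁻³ / 31 = 6.3543 × 10⁻⁴ s⁻².
N = √(6.3543 × 10⁻⁴) = 0.025208 rad s⁻¹ → T = 2π/N = 249.25 s = 4.1542 min ≈ 4.15 min.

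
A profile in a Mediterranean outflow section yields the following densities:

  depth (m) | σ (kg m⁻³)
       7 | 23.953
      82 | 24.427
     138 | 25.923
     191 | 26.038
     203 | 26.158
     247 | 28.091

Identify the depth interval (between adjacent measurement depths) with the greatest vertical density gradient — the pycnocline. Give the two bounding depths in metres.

Compute the density gradient over each adjacent pair:
  7–82 m: Δρ/Δz = 0.474/75 = 6.3 × 10⁻³ kg m⁻⁴
  82–138 m: Δρ/Δz = 1.496/56 = 0.027 kg m⁻⁴
  138–191 m: Δρ/Δz = 0.115/53 = 2.2 × 10⁻³ kg m⁻⁴
  191–203 m: Δρ/Δz = 0.120/12 = 0.010 kg m⁻⁴
  203–247 m: Δρ/Δz = 1.933/44 = 0.044 kg m⁻⁴
The largest gradient is in the 203–247 m interval — the pycnocline.

203–247 m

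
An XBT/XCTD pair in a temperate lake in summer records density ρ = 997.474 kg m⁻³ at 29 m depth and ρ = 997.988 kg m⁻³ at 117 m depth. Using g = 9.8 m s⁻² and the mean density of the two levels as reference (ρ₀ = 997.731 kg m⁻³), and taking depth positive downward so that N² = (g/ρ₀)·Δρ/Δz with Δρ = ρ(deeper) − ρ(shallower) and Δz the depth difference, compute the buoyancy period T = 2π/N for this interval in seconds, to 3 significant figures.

Δρ = 997.988 − 997.474 = 0.514 kg m⁻³ over Δz = 117 − 29 = 88 m.
N² = (9.8/997.731) × (0.514/88) = 5.7371 × 10⁻⁵ s⁻².
N = √(5.7371 × 10⁻⁵) = 7.5744 × 10⁻³ rad s⁻¹, so T = 2π/N = 829.53 s ≈ 830 s.

830 s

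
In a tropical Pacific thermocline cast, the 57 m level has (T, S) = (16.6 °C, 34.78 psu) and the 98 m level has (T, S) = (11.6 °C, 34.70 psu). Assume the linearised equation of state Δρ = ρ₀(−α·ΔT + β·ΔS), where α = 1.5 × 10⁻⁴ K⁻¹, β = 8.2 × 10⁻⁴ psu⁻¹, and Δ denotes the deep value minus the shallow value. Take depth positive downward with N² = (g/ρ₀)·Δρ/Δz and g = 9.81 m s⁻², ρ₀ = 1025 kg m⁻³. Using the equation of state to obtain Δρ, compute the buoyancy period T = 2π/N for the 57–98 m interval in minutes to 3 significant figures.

8.18 min

ΔT = -5.0 K, ΔS = -0.08 psu (deep − shallow).
Δρ/ρ₀ = −αΔT + βΔS = 7.50 × 10⁻⁴ − 6.56 × 10⁻⁵ = 6.844 × 10⁻⁴, so Δρ ≈ 0.7015 kg m⁻³.
N² = (g/ρ₀)·Δρ/Δz = g·(Δρ/ρ₀)/Δz = 9.81 × 6.844 × 10⁻⁴ / 41 = 1.6376 × 10⁻⁴ s⁻².
N = √(1.6376 × 10⁻⁴) = 0.012797 rad s⁻¹ → T = 2π/N = 490.99 s = 8.1832 min ≈ 8.18 min.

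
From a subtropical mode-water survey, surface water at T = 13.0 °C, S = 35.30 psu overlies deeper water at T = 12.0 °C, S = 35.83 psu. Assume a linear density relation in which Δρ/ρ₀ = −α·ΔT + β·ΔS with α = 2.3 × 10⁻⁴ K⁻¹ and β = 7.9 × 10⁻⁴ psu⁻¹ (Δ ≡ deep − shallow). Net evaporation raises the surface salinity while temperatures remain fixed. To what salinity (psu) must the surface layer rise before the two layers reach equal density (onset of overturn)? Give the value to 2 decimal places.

36.12 psu

Neutral buoyancy requires −α(T_deep − T_surf) + β(S_deep − S_surf′) = 0.
S_surf′ = S_deep − (α/β)·ΔT = 35.83 − (2.3 × 10⁻⁴/7.9 × 10⁻⁴)·(-1.0) = 36.1211 psu.
Increase required: 36.1211 − 35.30 = 0.8211 psu.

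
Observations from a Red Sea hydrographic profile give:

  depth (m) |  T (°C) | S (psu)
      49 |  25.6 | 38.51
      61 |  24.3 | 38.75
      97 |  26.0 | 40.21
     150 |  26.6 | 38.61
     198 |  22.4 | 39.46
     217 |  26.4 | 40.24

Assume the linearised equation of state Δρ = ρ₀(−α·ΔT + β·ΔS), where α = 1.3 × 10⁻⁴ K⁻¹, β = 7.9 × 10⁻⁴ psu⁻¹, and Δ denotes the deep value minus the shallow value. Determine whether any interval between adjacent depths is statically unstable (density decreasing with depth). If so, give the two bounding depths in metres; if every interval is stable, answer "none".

97–150 m

Evaluate Δρ/ρ₀ = −αΔT + βΔS across each adjacent pair:
  49–61 m: −αΔT+βΔS = −(1.3 × 10⁻⁴)(-1.3)+(7.9 × 10⁻⁴)(+0.24) = 3.6 × 10⁻⁴ → stable
  61–97 m: −αΔT+βΔS = −(1.3 × 10⁻⁴)(+1.7)+(7.9 × 10⁻⁴)(+1.46) = 9.3 × 10⁻⁴ → stable
  97–150 m: −αΔT+βΔS = −(1.3 × 10⁻⁴)(+0.6)+(7.9 × 10⁻⁴)(-1.60) = -1.3 × 10⁻³ → UNSTABLE
  150–198 m: −αΔT+βΔS = −(1.3 × 10⁻⁴)(-4.2)+(7.9 × 10⁻⁴)(+0.85) = 1.2 × 10⁻³ → stable
  198–217 m: −αΔT+βΔS = −(1.3 × 10⁻⁴)(+4.0)+(7.9 × 10⁻⁴)(+0.78) = 9.6 × 10⁻⁵ → stable
The 97–150 m interval has Δρ < 0: lighter water underlies denser water.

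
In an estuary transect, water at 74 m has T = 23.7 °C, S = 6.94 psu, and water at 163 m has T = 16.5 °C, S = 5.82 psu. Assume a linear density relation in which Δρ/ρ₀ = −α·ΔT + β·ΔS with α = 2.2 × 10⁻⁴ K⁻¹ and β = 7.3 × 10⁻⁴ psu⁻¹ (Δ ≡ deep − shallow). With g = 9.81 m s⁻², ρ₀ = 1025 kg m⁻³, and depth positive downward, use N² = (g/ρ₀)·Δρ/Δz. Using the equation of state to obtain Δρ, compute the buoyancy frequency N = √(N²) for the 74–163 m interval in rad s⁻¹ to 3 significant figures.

9.19 × 10⁻³ rad s⁻¹

ΔT = -7.2 K, ΔS = -1.12 psu (deep − shallow).
Δρ/ρ₀ = −αΔT + βΔS = 1.584 × 10⁻³ − 8.176 × 10⁻⁴ = 7.664 × 10⁻⁴, so Δρ ≈ 0.7856 kg m⁻³.
N² = (g/ρ₀)·Δρ/Δz = g·(Δρ/ρ₀)/Δz = 9.81 × 7.664 × 10⁻⁴ / 89 = 8.4476 × 10⁻⁵ s⁻².
N = √(8.4476 × 10⁻⁵) = 9.1911 × 10⁻³ rad s⁻¹ ≈ 9.19 × 10⁻³ rad s⁻¹.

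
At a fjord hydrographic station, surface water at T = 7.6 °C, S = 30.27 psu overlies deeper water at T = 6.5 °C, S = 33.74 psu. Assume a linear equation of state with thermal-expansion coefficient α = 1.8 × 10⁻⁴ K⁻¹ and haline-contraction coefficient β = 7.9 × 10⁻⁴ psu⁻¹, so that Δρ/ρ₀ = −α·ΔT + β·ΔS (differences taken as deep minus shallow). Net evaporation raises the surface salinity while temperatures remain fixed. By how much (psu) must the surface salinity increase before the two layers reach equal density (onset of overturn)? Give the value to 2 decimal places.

3.72 psu

Neutral buoyancy requires −α(T_deep − T_surf) + β(S_deep − S_surf′) = 0.
S_surf′ = S_deep − (α/β)·ΔT = 33.74 − (1.8 × 10⁻⁴/7.9 × 10⁻⁴)·(-1.1) = 33.9906 psu.
Increase required: 33.9906 − 30.27 = 3.7206 psu.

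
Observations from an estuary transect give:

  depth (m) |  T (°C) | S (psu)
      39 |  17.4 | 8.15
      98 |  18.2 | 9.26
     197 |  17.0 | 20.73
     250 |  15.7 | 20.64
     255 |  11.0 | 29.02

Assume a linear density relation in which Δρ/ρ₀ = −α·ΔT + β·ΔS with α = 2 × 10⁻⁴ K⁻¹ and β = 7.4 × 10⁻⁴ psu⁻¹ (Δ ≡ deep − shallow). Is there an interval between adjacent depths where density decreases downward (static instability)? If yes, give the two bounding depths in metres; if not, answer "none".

none

Evaluate Δρ/ρ₀ = −αΔT + βΔS across each adjacent pair:
  39–98 m: −αΔT+βΔS = −(2 × 10⁻⁴)(+0.8)+(7.4 × 10⁻⁴)(+1.11) = 6.6 × 10⁻⁴ → stable
  98–197 m: −αΔT+βΔS = −(2 × 10⁻⁴)(-1.2)+(7.4 × 10⁻⁴)(+11.47) = 8.7 × 10⁻³ → stable
  197–250 m: −αΔT+βΔS = −(2 × 10⁻⁴)(-1.3)+(7.4 × 10⁻⁴)(-0.09) = 1.9 × 10⁻⁴ → stable
  250–255 m: −αΔT+βΔS = −(2 × 10⁻⁴)(-4.7)+(7.4 × 10⁻⁴)(+8.38) = 7.1 × 10⁻³ → stable
Every interval has Δρ > 0: the column is stably stratified throughout.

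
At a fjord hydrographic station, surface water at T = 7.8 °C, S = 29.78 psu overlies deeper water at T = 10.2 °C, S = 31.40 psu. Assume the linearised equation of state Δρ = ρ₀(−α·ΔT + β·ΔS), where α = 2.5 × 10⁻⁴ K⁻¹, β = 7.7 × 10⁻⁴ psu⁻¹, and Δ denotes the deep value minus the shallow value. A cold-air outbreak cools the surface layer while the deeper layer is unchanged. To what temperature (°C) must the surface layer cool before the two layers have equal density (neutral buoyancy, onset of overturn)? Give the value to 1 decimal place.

5.2 °C

Neutral buoyancy requires Δρ = 0, i.e. −α(T_deep − T_surf′) + β(S_deep − S_surf) = 0.
T_surf′ = T_deep − (β/α)·ΔS = 10.2 − (7.7 × 10⁻⁴/2.5 × 10⁻⁴)·(+1.62) = 5.210 °C.
Cooling required: 7.8 − (5.210) = 2.590 °C.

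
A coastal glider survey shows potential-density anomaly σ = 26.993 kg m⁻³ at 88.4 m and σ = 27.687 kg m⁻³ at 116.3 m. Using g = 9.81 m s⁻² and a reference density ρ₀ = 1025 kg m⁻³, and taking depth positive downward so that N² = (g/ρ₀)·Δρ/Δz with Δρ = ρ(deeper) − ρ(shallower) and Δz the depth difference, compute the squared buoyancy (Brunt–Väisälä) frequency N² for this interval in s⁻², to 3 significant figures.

Δρ = 1027.687 − 1026.993 = 0.694 kg m⁻³ over Δz = 116.3 − 88.4 = 27.9 m.
N² = (9.81/1025) × (0.694/27.9) = 2.3807 × 10⁻⁴ s⁻² ≈ 2.38 × 10⁻⁴ s⁻².

2.38 × 10⁻⁴ s⁻²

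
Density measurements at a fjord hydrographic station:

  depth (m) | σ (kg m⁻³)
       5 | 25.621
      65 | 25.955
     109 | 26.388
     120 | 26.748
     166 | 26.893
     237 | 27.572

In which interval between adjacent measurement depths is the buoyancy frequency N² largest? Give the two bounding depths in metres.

Compute the density gradient over each adjacent pair:
  5–65 m: Δρ/Δz = 0.334/60 = 5.6 × 10⁻³ kg m⁻⁴
  65–109 m: Δρ/Δz = 0.433/44 = 9.8 × 10⁻³ kg m⁻⁴
  109–120 m: Δρ/Δz = 0.360/11 = 0.033 kg m⁻⁴
  120–166 m: Δρ/Δz = 0.145/46 = 3.2 × 10⁻³ kg m⁻⁴
  166–237 m: Δρ/Δz = 0.679/71 = 9.6 × 10⁻³ kg m⁻⁴
The largest gradient is in the 109–120 m interval — the pycnocline.

109–120 m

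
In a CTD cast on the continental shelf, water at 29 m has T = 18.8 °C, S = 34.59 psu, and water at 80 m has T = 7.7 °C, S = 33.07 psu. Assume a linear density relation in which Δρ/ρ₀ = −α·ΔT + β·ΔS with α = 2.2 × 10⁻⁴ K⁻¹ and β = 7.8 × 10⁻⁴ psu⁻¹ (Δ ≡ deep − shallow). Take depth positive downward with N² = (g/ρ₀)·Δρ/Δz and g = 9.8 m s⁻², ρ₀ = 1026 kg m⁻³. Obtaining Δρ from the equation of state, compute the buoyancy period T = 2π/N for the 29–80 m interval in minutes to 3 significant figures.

ΔT = -11.1 K, ΔS = -1.52 psu (deep − shallow).
Δρ/ρ₀ = −αΔT + βΔS = 2.442 × 10⁻³ − 1.1856 × 10⁻³ = 1.2564 × 10⁻³, so Δρ ≈ 1.289 kg m⁻³.
N² = (g/ρ₀)·Δρ/Δz = g·(Δρ/ρ₀)/Δz = 9.8 × 1.2564 × 10⁻³ / 51 = 2.4143 × 10⁻⁴ s⁻².
N = √(2.4143 × 10⁻⁴) = 0.015538 rad s⁻¹ → T = 2π/N = 404.38 s = 6.7397 min ≈ 6.74 min.

6.74 min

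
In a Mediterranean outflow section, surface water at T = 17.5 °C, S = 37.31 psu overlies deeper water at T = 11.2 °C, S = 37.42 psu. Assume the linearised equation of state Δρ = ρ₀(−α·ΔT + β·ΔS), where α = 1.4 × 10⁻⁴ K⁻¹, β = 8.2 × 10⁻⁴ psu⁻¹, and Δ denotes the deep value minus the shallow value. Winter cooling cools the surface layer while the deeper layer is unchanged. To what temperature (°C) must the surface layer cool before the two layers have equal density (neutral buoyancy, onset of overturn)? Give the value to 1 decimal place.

Neutral buoyancy requires Δρ = 0, i.e. −α(T_deep − T_surf′) + β(S_deep − S_surf) = 0.
T_surf′ = T_deep − (β/α)·ΔS = 11.2 − (8.2 × 10⁻⁴/1.4 × 10⁻⁴)·(+0.11) = 10.556 °C.
Cooling required: 17.5 − (10.556) = 6.944 °C.

10.6 °C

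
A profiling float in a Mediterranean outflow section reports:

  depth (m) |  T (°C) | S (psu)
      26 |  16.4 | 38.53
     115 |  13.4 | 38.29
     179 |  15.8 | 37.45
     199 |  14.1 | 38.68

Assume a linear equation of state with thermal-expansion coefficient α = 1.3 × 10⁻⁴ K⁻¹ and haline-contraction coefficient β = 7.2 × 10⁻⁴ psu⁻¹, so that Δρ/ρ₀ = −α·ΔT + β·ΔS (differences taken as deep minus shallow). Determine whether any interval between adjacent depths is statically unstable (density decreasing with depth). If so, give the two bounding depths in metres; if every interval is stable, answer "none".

115–179 m

Evaluate Δρ/ρ₀ = −αΔT + βΔS across each adjacent pair:
  26–115 m: −αΔT+βΔS = −(1.3 × 10⁻⁴)(-3.0)+(7.2 × 10⁻⁴)(-0.24) = 2.2 × 10⁻⁴ → stable
  115–179 m: −αΔT+βΔS = −(1.3 × 10⁻⁴)(+2.4)+(7.2 × 10⁻⁴)(-0.84) = -9.2 × 10⁻⁴ → UNSTABLE
  179–199 m: −αΔT+βΔS = −(1.3 × 10⁻⁴)(-1.7)+(7.2 × 10⁻⁴)(+1.23) = 1.1 × 10⁻³ → stable
The 115–179 m interval has Δρ < 0: lighter water underlies denser water.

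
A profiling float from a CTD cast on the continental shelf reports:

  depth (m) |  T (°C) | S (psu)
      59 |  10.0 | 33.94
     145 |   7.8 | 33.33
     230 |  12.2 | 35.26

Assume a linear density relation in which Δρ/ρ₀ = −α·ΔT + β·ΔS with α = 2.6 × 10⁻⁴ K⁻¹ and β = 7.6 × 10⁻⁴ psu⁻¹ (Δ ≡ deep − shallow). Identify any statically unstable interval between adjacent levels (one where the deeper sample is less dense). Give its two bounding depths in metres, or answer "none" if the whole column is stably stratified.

Evaluate Δρ/ρ₀ = −αΔT + βΔS across each adjacent pair:
  59–145 m: −αΔT+βΔS = −(2.6 × 10⁻⁴)(-2.2)+(7.6 × 10⁻⁴)(-0.61) = 1.1 × 10⁻⁴ → stable
  145–230 m: −αΔT+βΔS = −(2.6 × 10⁻⁴)(+4.4)+(7.6 × 10⁻⁴)(+1.93) = 3.2 × 10⁻⁴ → stable
Every interval has Δρ > 0: the column is stably stratified throughout.

none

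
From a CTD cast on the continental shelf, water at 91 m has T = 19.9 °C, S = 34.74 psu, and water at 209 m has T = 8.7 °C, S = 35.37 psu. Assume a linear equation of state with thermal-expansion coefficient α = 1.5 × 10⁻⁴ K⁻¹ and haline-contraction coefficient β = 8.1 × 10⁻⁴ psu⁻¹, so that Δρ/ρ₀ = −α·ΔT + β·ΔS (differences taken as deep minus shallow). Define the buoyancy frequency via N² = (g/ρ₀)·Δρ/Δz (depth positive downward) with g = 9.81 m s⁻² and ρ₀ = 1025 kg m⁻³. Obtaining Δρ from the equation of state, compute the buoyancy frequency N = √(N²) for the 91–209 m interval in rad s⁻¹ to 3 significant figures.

ΔT = -11.2 K, ΔS = +0.63 psu (deep − shallow).
Δρ/ρ₀ = −αΔT + βΔS = 1.68 × 10⁻³ + 5.103 × 10⁻⁴ = 2.1903 × 10⁻³, so Δρ ≈ 2.245 kg m⁻³.
N² = (g/ρ₀)·Δρ/Δz = g·(Δρ/ρ₀)/Δz = 9.81 × 2.1903 × 10⁻³ / 118 = 1.8209 × 10⁻⁴ s⁻².
N = √(1.8209 × 10⁻⁴) = 0.013494 rad s⁻¹ ≈ 0.0135 rad s⁻¹.

0.0135 rad s⁻¹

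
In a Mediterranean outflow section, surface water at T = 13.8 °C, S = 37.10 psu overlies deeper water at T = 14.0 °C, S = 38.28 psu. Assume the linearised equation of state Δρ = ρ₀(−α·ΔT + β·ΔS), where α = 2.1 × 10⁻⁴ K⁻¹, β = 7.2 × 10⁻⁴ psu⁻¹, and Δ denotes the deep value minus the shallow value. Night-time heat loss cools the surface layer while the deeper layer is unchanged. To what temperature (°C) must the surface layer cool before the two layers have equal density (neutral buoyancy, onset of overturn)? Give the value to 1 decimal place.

10.0 °C

Neutral buoyancy requires Δρ = 0, i.e. −α(T_deep − T_surf′) + β(S_deep − S_surf) = 0.
T_surf′ = T_deep − (β/α)·ΔS = 14.0 − (7.2 × 10⁻⁴/2.1 × 10⁻⁴)·(+1.18) = 9.954 °C.
Cooling required: 13.8 − (9.954) = 3.846 °C.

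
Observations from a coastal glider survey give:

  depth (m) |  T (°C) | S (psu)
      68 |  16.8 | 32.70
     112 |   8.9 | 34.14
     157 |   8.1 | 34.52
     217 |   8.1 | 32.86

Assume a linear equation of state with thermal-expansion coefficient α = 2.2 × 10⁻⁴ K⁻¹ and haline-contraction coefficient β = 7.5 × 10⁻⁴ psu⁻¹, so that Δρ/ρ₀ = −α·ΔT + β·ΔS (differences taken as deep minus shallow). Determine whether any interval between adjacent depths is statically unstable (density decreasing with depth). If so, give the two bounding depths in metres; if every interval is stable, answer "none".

157–217 m

Evaluate Δρ/ρ₀ = −αΔT + βΔS across each adjacent pair:
  68–112 m: −αΔT+βΔS = −(2.2 × 10⁻⁴)(-7.9)+(7.5 × 10⁻⁴)(+1.44) = 2.8 × 10⁻³ → stable
  112–157 m: −αΔT+βΔS = −(2.2 × 10⁻⁴)(-0.8)+(7.5 × 10⁻⁴)(+0.38) = 4.6 × 10⁻⁴ → stable
  157–217 m: −αΔT+βΔS = −(2.2 × 10⁻⁴)(+0.0)+(7.5 × 10⁻⁴)(-1.66) = -1.2 × 10⁻³ → UNSTABLE
The 157–217 m interval has Δρ < 0: lighter water underlies denser water.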